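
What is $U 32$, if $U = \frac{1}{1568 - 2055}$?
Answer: $- \frac{32}{487} \approx -0.065708$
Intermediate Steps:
$U = - \frac{1}{487}$ ($U = \frac{1}{-487} = - \frac{1}{487} \approx -0.0020534$)
$U 32 = \left(- \frac{1}{487}\right) 32 = - \frac{32}{487}$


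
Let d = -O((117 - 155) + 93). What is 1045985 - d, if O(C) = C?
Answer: 1046040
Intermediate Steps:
d = -55 (d = -((117 - 155) + 93) = -(-38 + 93) = -1*55 = -55)
1045985 - d = 1045985 - 1*(-55) = 1045985 + 55 = 1046040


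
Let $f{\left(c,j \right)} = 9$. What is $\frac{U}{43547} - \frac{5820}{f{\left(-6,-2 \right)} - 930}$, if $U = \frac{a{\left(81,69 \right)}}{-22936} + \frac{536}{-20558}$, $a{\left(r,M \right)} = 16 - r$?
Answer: $\frac{19917208998945029}{3151847257236776} \approx 6.3192$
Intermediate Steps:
$U = - \frac{5478713}{235759144}$ ($U = \frac{16 - 81}{-22936} + \frac{536}{-20558} = \left(16 - 81\right) \left(- \frac{1}{22936}\right) + 536 \left(- \frac{1}{20558}\right) = \left(-65\right) \left(- \frac{1}{22936}\right) - \frac{268}{10279} = \frac{65}{22936} - \frac{268}{10279} = - \frac{5478713}{235759144} \approx -0.023239$)
$\frac{U}{43547} - \frac{5820}{f{\left(-6,-2 \right)} - 930} = - \frac{5478713}{235759144 \cdot 43547} - \frac{5820}{9 - 930} = \left(- \frac{5478713}{235759144}\right) \frac{1}{43547} - \frac{5820}{9 - 930} = - \frac{5478713}{10266603443768} - \frac{5820}{-921} = - \frac{5478713}{10266603443768} - - \frac{1940}{307} = - \frac{5478713}{10266603443768} + \frac{1940}{307} = \frac{19917208998945029}{3151847257236776}$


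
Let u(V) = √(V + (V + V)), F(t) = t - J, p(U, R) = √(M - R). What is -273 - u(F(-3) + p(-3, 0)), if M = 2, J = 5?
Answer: -273 - I*√(24 - 3*√2) ≈ -273.0 - 4.4449*I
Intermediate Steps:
p(U, R) = √(2 - R)
F(t) = -5 + t (F(t) = t - 1*5 = t - 5 = -5 + t)
u(V) = √3*√V (u(V) = √(V + 2*V) = √(3*V) = √3*√V)
-273 - u(F(-3) + p(-3, 0)) = -273 - √3*√((-5 - 3) + √(2 - 1*0)) = -273 - √3*√(-8 + √(2 + 0)) = -273 - √3*√(-8 + √2)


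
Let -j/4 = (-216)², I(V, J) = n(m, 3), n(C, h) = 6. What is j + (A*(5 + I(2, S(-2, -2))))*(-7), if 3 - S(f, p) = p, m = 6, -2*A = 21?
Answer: -371631/2 ≈ -1.8582e+5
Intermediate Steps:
A = -21/2 (A = -½*21 = -21/2 ≈ -10.500)
S(f, p) = 3 - p
I(V, J) = 6
j = -186624 (j = -4*(-216)² = -4*46656 = -186624)
j + (A*(5 + I(2, S(-2, -2))))*(-7) = -186624 - 21*(5 + 6)/2*(-7) = -186624 - 21/2*11*(-7) = -186624 - 231/2*(-7) = -186624 + 1617/2 = -371631/2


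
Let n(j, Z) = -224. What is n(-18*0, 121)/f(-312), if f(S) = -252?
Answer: 8/9 ≈ 0.88889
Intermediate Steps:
n(-18*0, 121)/f(-312) = -224/(-252) = -224*(-1/252) = 8/9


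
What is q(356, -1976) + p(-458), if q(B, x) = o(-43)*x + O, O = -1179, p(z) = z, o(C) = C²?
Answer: -3655261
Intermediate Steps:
q(B, x) = -1179 + 1849*x (q(B, x) = (-43)²*x - 1179 = 1849*x - 1179 = -1179 + 1849*x)
q(356, -1976) + p(-458) = (-1179 + 1849*(-1976)) - 458 = (-1179 - 3653624) - 458 = -3654803 - 458 = -3655261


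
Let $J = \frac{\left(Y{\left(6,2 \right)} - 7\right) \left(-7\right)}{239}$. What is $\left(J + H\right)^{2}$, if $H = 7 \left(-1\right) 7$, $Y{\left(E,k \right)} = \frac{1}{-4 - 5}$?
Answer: $\frac{11014712401}{4626801} \approx 2380.6$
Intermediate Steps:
$Y{\left(E,k \right)} = - \frac{1}{9}$ ($Y{\left(E,k \right)} = \frac{1}{-9} = - \frac{1}{9}$)
$H = -49$ ($H = \left(-7\right) 7 = -49$)
$J = \frac{448}{2151}$ ($J = \frac{\left(- \frac{1}{9} - 7\right) \left(-7\right)}{239} = \left(- \frac{64}{9}\right) \left(-7\right) \frac{1}{239} = \frac{448}{9} \cdot \frac{1}{239} = \frac{448}{2151} \approx 0.20828$)
$\left(J + H\right)^{2} = \left(\frac{448}{2151} - 49\right)^{2} = \left(- \frac{104951}{2151}\right)^{2} = \frac{11014712401}{4626801}$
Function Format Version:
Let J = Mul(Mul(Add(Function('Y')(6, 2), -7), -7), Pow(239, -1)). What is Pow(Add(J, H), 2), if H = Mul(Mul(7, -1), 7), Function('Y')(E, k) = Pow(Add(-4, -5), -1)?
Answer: Rational(11014712401, 4626801) ≈ 2380.6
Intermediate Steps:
Function('Y')(E, k) = Rational(-1, 9) (Function('Y')(E, k) = Pow(-9, -1) = Rational(-1, 9))
H = -49 (H = Mul(-7, 7) = -49)
J = Rational(448, 2151) (J = Mul(Mul(Add(Rational(-1, 9), -7), -7), Pow(239, -1)) = Mul(Mul(Rational(-64, 9), -7), Rational(1, 239)) = Mul(Rational(448, 9), Rational(1, 239)) = Rational(448, 2151) ≈ 0.20828)
Pow(Add(J, H), 2) = Pow(Add(Rational(448, 2151), -49), 2) = Pow(Rational(-104951, 2151), 2) = Rational(11014712401, 4626801)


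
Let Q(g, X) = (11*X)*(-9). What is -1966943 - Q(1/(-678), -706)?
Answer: -2036837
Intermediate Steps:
Q(g, X) = -99*X
-1966943 - Q(1/(-678), -706) = -1966943 - (-99)*(-706) = -1966943 - 1*69894 = -1966943 - 69894 = -2036837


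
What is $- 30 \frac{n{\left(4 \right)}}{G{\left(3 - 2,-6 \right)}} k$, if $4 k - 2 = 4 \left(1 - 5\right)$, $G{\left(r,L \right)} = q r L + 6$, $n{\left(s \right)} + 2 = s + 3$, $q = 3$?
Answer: $- \frac{175}{4} \approx -43.75$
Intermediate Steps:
$n{\left(s \right)} = 1 + s$ ($n{\left(s \right)} = -2 + \left(s + 3\right) = -2 + \left(3 + s\right) = 1 + s$)
$G{\left(r,L \right)} = 6 + 3 L r$ ($G{\left(r,L \right)} = 3 r L + 6 = 3 L r + 6 = 6 + 3 L r$)
$k = - \frac{7}{2}$ ($k = \frac{1}{2} + \frac{4 \left(1 - 5\right)}{4} = \frac{1}{2} + \frac{4 \left(-4\right)}{4} = \frac{1}{2} + \frac{1}{4} \left(-16\right) = \frac{1}{2} - 4 = - \frac{7}{2} \approx -3.5$)
$- 30 \frac{n{\left(4 \right)}}{G{\left(3 - 2,-6 \right)}} k = - 30 \frac{1 + 4}{6 + 3 \left(-6\right) \left(3 - 2\right)} \left(- \frac{7}{2}\right) = - 30 \frac{5}{6 + 3 \left(-6\right) \left(3 - 2\right)} \left(- \frac{7}{2}\right) = - 30 \frac{5}{6 + 3 \left(-6\right) 1} \left(- \frac{7}{2}\right) = - 30 \frac{5}{6 - 18} \left(- \frac{7}{2}\right) = - 30 \frac{5}{-12} \left(- \frac{7}{2}\right) = - 30 \cdot 5 \left(- \frac{1}{12}\right) \left(- \frac{7}{2}\right) = \left(-30\right) \left(- \frac{5}{12}\right) \left(- \frac{7}{2}\right) = \frac{25}{2} \left(- \frac{7}{2}\right) = - \frac{175}{4}$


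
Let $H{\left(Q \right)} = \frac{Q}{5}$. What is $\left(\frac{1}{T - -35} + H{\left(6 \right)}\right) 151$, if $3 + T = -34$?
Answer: $\frac{1057}{10} \approx 105.7$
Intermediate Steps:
$T = -37$ ($T = -3 - 34 = -37$)
$H{\left(Q \right)} = \frac{Q}{5}$ ($H{\left(Q \right)} = Q \frac{1}{5} = \frac{Q}{5}$)
$\left(\frac{1}{T - -35} + H{\left(6 \right)}\right) 151 = \left(\frac{1}{-37 - -35} + \frac{1}{5} \cdot 6\right) 151 = \left(\frac{1}{-37 + 35} + \frac{6}{5}\right) 151 = \left(\frac{1}{-2} + \frac{6}{5}\right) 151 = \left(- \frac{1}{2} + \frac{6}{5}\right) 151 = \frac{7}{10} \cdot 151 = \frac{1057}{10}$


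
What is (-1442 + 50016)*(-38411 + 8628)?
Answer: -1446679442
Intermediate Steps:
(-1442 + 50016)*(-38411 + 8628) = 48574*(-29783) = -1446679442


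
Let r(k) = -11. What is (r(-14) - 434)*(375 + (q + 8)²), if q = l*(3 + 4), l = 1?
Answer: -267000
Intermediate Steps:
q = 7 (q = 1*(3 + 4) = 1*7 = 7)
(r(-14) - 434)*(375 + (q + 8)²) = (-11 - 434)*(375 + (7 + 8)²) = -445*(375 + 15²) = -445*(375 + 225) = -445*600 = -267000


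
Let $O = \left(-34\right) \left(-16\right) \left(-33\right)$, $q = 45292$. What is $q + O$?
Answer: $27340$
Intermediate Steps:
$O = -17952$ ($O = 544 \left(-33\right) = -17952$)
$q + O = 45292 - 17952 = 27340$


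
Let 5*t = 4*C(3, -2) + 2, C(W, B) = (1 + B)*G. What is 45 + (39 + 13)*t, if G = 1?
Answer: 121/5 ≈ 24.200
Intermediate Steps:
C(W, B) = 1 + B (C(W, B) = (1 + B)*1 = 1 + B)
t = -⅖ (t = (4*(1 - 2) + 2)/5 = (4*(-1) + 2)/5 = (-4 + 2)/5 = (⅕)*(-2) = -⅖ ≈ -0.40000)
45 + (39 + 13)*t = 45 + (39 + 13)*(-⅖) = 45 + 52*(-⅖) = 45 - 104/5 = 121/5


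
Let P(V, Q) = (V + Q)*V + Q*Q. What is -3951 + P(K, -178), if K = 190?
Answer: 30013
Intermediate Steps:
P(V, Q) = Q² + V*(Q + V) (P(V, Q) = (Q + V)*V + Q² = V*(Q + V) + Q² = Q² + V*(Q + V))
-3951 + P(K, -178) = -3951 + ((-178)² + 190² - 178*190) = -3951 + (31684 + 36100 - 33820) = -3951 + 33964 = 30013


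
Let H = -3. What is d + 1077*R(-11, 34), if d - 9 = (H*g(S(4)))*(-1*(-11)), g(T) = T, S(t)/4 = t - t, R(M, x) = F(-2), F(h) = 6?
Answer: 6471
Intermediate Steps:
R(M, x) = 6
S(t) = 0 (S(t) = 4*(t - t) = 4*0 = 0)
d = 9 (d = 9 + (-3*0)*(-1*(-11)) = 9 + 0*11 = 9 + 0 = 9)
d + 1077*R(-11, 34) = 9 + 1077*6 = 9 + 6462 = 6471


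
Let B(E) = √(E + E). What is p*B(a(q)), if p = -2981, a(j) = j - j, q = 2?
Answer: 0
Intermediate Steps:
a(j) = 0
B(E) = √2*√E (B(E) = √(2*E) = √2*√E)
p*B(a(q)) = -2981*√2*√0 = -2981*√2*0 = -2981*0 = 0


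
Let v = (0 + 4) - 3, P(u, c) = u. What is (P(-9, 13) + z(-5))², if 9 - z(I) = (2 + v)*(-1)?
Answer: 9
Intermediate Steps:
v = 1 (v = 4 - 3 = 1)
z(I) = 12 (z(I) = 9 - (2 + 1)*(-1) = 9 - 3*(-1) = 9 - 1*(-3) = 9 + 3 = 12)
(P(-9, 13) + z(-5))² = (-9 + 12)² = 3² = 9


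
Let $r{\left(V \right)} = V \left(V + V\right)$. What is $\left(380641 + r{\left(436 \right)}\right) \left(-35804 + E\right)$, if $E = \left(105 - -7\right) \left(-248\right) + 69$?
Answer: $-48321264663$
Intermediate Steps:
$r{\left(V \right)} = 2 V^{2}$ ($r{\left(V \right)} = V 2 V = 2 V^{2}$)
$E = -27707$ ($E = \left(105 + 7\right) \left(-248\right) + 69 = 112 \left(-248\right) + 69 = -27776 + 69 = -27707$)
$\left(380641 + r{\left(436 \right)}\right) \left(-35804 + E\right) = \left(380641 + 2 \cdot 436^{2}\right) \left(-35804 - 27707\right) = \left(380641 + 2 \cdot 190096\right) \left(-63511\right) = \left(380641 + 380192\right) \left(-63511\right) = 760833 \left(-63511\right) = -48321264663$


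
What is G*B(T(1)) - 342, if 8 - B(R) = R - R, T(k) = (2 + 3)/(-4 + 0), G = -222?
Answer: -2118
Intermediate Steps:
T(k) = -5/4 (T(k) = 5/(-4) = 5*(-¼) = -5/4)
B(R) = 8 (B(R) = 8 - (R - R) = 8 - 1*0 = 8 + 0 = 8)
G*B(T(1)) - 342 = -222*8 - 342 = -1776 - 342 = -2118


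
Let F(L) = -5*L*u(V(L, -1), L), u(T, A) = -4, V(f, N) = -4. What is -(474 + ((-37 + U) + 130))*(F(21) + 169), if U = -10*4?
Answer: -310403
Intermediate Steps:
U = -40
F(L) = 20*L (F(L) = -5*L*(-4) = -(-20)*L = 20*L)
-(474 + ((-37 + U) + 130))*(F(21) + 169) = -(474 + ((-37 - 40) + 130))*(20*21 + 169) = -(474 + (-77 + 130))*(420 + 169) = -(474 + 53)*589 = -527*589 = -1*310403 = -310403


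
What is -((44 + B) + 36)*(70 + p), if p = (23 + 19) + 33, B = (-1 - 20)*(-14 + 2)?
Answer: -48140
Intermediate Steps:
B = 252 (B = -21*(-12) = 252)
p = 75 (p = 42 + 33 = 75)
-((44 + B) + 36)*(70 + p) = -((44 + 252) + 36)*(70 + 75) = -(296 + 36)*145 = -332*145 = -1*48140 = -48140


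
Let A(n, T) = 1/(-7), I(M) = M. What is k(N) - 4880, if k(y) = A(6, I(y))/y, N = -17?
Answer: -580719/119 ≈ -4880.0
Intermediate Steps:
A(n, T) = -⅐
k(y) = -1/(7*y)
k(N) - 4880 = -⅐/(-17) - 4880 = -⅐*(-1/17) - 4880 = 1/119 - 4880 = -580719/119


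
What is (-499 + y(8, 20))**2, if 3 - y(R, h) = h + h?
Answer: 287296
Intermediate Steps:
y(R, h) = 3 - 2*h (y(R, h) = 3 - (h + h) = 3 - 2*h)
(-499 + y(8, 20))**2 = (-499 + (3 - 2*20))**2 = (-499 + (3 - 40))**2 = (-499 - 37)**2 = (-536)**2 = 287296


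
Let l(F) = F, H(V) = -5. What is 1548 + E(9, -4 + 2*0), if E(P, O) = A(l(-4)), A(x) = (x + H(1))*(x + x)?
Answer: 1620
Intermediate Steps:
A(x) = 2*x*(-5 + x) (A(x) = (x - 5)*(x + x) = (-5 + x)*(2*x) = 2*x*(-5 + x))
E(P, O) = 72 (E(P, O) = 2*(-4)*(-5 - 4) = 2*(-4)*(-9) = 72)
1548 + E(9, -4 + 2*0) = 1548 + 72 = 1620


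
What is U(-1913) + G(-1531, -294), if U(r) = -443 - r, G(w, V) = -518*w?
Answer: 794528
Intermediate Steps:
U(-1913) + G(-1531, -294) = (-443 - 1*(-1913)) - 518*(-1531) = (-443 + 1913) + 793058 = 1470 + 793058 = 794528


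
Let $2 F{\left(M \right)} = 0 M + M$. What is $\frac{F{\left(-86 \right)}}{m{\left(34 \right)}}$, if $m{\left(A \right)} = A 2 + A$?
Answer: $- \frac{43}{102} \approx -0.42157$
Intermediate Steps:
$m{\left(A \right)} = 3 A$ ($m{\left(A \right)} = 2 A + A = 3 A$)
$F{\left(M \right)} = \frac{M}{2}$ ($F{\left(M \right)} = \frac{0 M + M}{2} = \frac{0 + M}{2} = \frac{M}{2}$)
$\frac{F{\left(-86 \right)}}{m{\left(34 \right)}} = \frac{\frac{1}{2} \left(-86\right)}{3 \cdot 34} = - \frac{43}{102}$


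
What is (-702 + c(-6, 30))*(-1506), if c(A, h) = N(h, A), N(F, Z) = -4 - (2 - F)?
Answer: 1021068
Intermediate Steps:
N(F, Z) = -6 + F (N(F, Z) = -4 + (-2 + F) = -6 + F)
c(A, h) = -6 + h
(-702 + c(-6, 30))*(-1506) = (-702 + (-6 + 30))*(-1506) = (-702 + 24)*(-1506) = -678*(-1506) = 1021068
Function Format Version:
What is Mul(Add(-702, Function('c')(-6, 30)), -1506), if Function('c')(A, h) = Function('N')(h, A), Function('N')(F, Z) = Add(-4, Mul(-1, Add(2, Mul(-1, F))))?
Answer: 1021068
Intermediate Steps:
Function('N')(F, Z) = Add(-6, F) (Function('N')(F, Z) = Add(-4, Add(-2, F)) = Add(-6, F))
Function('c')(A, h) = Add(-6, h)
Mul(Add(-702, Function('c')(-6, 30)), -1506) = Mul(Add(-702, Add(-6, 30)), -1506) = Mul(Add(-702, 24), -1506) = Mul(-678, -1506) = 1021068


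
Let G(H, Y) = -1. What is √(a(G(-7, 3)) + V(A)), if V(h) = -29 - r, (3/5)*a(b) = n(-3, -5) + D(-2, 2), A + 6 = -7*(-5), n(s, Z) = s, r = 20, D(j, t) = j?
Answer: 2*I*√129/3 ≈ 7.5719*I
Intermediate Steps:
A = 29 (A = -6 - 7*(-5) = -6 + 35 = 29)
a(b) = -25/3 (a(b) = 5*(-3 - 2)/3 = (5/3)*(-5) = -25/3)
V(h) = -49 (V(h) = -29 - 1*20 = -29 - 20 = -49)
√(a(G(-7, 3)) + V(A)) = √(-25/3 - 49) = √(-172/3) = 2*I*√129/3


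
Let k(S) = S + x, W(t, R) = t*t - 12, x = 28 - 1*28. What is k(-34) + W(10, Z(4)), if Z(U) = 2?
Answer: 54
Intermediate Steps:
x = 0 (x = 28 - 28 = 0)
W(t, R) = -12 + t**2 (W(t, R) = t**2 - 12 = -12 + t**2)
k(S) = S (k(S) = S + 0 = S)
k(-34) + W(10, Z(4)) = -34 + (-12 + 10**2) = -34 + (-12 + 100) = -34 + 88 = 54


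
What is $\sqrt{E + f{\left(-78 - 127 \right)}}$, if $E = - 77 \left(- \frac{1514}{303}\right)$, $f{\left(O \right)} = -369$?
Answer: $\frac{\sqrt{1445613}}{303} \approx 3.9681$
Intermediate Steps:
$E = \frac{116578}{303}$ ($E = - 77 \left(\left(-1514\right) \frac{1}{303}\right) = \left(-77\right) \left(- \frac{1514}{303}\right) = \frac{116578}{303} \approx 384.75$)
$\sqrt{E + f{\left(-78 - 127 \right)}} = \sqrt{\frac{116578}{303} - 369} = \sqrt{\frac{4771}{303}} = \frac{\sqrt{1445613}}{303}$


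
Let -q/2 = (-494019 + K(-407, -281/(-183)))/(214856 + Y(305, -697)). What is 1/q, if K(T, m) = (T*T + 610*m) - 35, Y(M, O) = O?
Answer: 642477/1964810 ≈ 0.32699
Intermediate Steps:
K(T, m) = -35 + T**2 + 610*m (K(T, m) = (T**2 + 610*m) - 35 = -35 + T**2 + 610*m)
q = 1964810/642477 (q = -2*(-494019 + (-35 + (-407)**2 + 610*(-281/(-183))))/(214856 - 697) = -2*(-494019 + (-35 + 165649 + 610*(-281*(-1/183))))/214159 = -2*(-494019 + (-35 + 165649 + 610*(281/183)))/214159 = -2*(-494019 + (-35 + 165649 + 2810/3))/214159 = -2*(-494019 + 499652/3)/214159 = -(-1964810)/(3*214159) = -2*(-982405/642477) = 1964810/642477 ≈ 3.0582)
1/q = 1/(1964810/642477) = 642477/1964810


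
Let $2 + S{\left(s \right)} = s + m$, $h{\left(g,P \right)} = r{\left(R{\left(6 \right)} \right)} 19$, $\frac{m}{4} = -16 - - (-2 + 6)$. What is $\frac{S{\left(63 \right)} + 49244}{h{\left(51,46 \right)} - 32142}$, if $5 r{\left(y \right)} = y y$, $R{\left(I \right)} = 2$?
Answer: $- \frac{246285}{160634} \approx -1.5332$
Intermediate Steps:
$r{\left(y \right)} = \frac{y^{2}}{5}$ ($r{\left(y \right)} = \frac{y y}{5} = \frac{y^{2}}{5}$)
$m = -48$ ($m = 4 \left(-16 - - (-2 + 6)\right) = 4 \left(-16 - \left(-1\right) 4\right) = 4 \left(-16 - -4\right) = 4 \left(-16 + 4\right) = 4 \left(-12\right) = -48$)
$h{\left(g,P \right)} = \frac{76}{5}$ ($h{\left(g,P \right)} = \frac{2^{2}}{5} \cdot 19 = \frac{1}{5} \cdot 4 \cdot 19 = \frac{4}{5} \cdot 19 = \frac{76}{5}$)
$S{\left(s \right)} = -50 + s$ ($S{\left(s \right)} = -2 + \left(s - 48\right) = -2 + \left(-48 + s\right) = -50 + s$)
$\frac{S{\left(63 \right)} + 49244}{h{\left(51,46 \right)} - 32142} = \frac{\left(-50 + 63\right) + 49244}{\frac{76}{5} - 32142} = \frac{13 + 49244}{- \frac{160634}{5}} = 49257 \left(- \frac{5}{160634}\right) = - \frac{246285}{160634}$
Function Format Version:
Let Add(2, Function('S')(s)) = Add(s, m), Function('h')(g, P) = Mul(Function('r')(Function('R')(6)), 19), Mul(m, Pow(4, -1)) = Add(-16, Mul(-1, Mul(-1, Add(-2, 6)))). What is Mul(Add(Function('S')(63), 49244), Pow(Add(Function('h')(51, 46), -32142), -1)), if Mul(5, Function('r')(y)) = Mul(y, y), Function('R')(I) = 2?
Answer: Rational(-246285, 160634) ≈ -1.5332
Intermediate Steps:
Function('r')(y) = Mul(Rational(1, 5), Pow(y, 2)) (Function('r')(y) = Mul(Rational(1, 5), Mul(y, y)) = Mul(Rational(1, 5), Pow(y, 2)))
m = -48 (m = Mul(4, Add(-16, Mul(-1, Mul(-1, Add(-2, 6))))) = Mul(4, Add(-16, Mul(-1, Mul(-1, 4)))) = Mul(4, Add(-16, Mul(-1, -4))) = Mul(4, Add(-16, 4)) = Mul(4, -12) = -48)
Function('h')(g, P) = Rational(76, 5) (Function('h')(g, P) = Mul(Mul(Rational(1, 5), Pow(2, 2)), 19) = Mul(Mul(Rational(1, 5), 4), 19) = Mul(Rational(4, 5), 19) = Rational(76, 5))
Function('S')(s) = Add(-50, s) (Function('S')(s) = Add(-2, Add(s, -48)) = Add(-2, Add(-48, s)) = Add(-50, s))
Mul(Add(Function('S')(63), 49244), Pow(Add(Function('h')(51, 46), -32142), -1)) = Mul(Add(Add(-50, 63), 49244), Pow(Add(Rational(76, 5), -32142), -1)) = Mul(Add(13, 49244), Pow(Rational(-160634, 5), -1)) = Mul(49257, Rational(-5, 160634)) = Rational(-246285, 160634)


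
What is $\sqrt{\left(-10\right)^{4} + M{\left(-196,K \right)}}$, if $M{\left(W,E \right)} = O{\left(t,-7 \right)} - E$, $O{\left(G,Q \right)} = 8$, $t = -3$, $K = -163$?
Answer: $\sqrt{10171} \approx 100.85$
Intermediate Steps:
$M{\left(W,E \right)} = 8 - E$
$\sqrt{\left(-10\right)^{4} + M{\left(-196,K \right)}} = \sqrt{\left(-10\right)^{4} + \left(8 - -163\right)} = \sqrt{10000 + \left(8 + 163\right)} = \sqrt{10000 + 171} = \sqrt{10171}$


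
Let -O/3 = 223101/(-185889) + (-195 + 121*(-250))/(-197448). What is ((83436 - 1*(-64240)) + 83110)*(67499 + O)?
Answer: 31765881637822678689/2039078404 ≈ 1.5579e+10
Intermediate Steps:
O = 12797151881/4078156808 (O = -3*(223101/(-185889) + (-195 + 121*(-250))/(-197448)) = -3*(223101*(-1/185889) + (-195 - 30250)*(-1/197448)) = -3*(-74367/61963 - 30445*(-1/197448)) = -3*(-74367/61963 + 30445/197448) = -3*(-12797151881/12234470424) = 12797151881/4078156808 ≈ 3.1380)
((83436 - 1*(-64240)) + 83110)*(67499 + O) = ((83436 - 1*(-64240)) + 83110)*(67499 + 12797151881/4078156808) = ((83436 + 64240) + 83110)*(275284303535073/4078156808) = (147676 + 83110)*(275284303535073/4078156808) = 230786*(275284303535073/4078156808) = 31765881637822678689/2039078404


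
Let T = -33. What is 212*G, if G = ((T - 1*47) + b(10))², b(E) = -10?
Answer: 1717200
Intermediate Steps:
G = 8100 (G = ((-33 - 1*47) - 10)² = ((-33 - 47) - 10)² = (-80 - 10)² = (-90)² = 8100)
212*G = 212*8100 = 1717200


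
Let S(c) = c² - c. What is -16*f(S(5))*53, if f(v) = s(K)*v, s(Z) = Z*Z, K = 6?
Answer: -610560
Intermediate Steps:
s(Z) = Z²
f(v) = 36*v (f(v) = 6²*v = 36*v)
-16*f(S(5))*53 = -576*5*(-1 + 5)*53 = -576*5*4*53 = -576*20*53 = -16*720*53 = -11520*53 = -610560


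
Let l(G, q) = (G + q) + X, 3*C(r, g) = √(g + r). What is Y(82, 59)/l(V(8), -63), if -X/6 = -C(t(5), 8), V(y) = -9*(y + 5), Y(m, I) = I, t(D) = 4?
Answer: -885/2696 - 59*√3/8088 ≈ -0.34090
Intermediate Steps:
C(r, g) = √(g + r)/3
V(y) = -45 - 9*y (V(y) = -9*(5 + y) = -45 - 9*y)
X = 4*√3 (X = -(-6)*√(8 + 4)/3 = -(-6)*√12/3 = -(-6)*(2*√3)/3 = -(-6)*2*√3/3 = -(-4)*√3 = 4*√3 ≈ 6.9282)
l(G, q) = G + q + 4*√3 (l(G, q) = (G + q) + 4*√3 = G + q + 4*√3)
Y(82, 59)/l(V(8), -63) = 59/((-45 - 9*8) - 63 + 4*√3) = 59/((-45 - 72) - 63 + 4*√3) = 59/(-117 - 63 + 4*√3) = 59/(-180 + 4*√3)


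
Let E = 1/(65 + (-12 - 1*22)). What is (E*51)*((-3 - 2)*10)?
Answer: -2550/31 ≈ -82.258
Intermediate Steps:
E = 1/31 (E = 1/(65 + (-12 - 22)) = 1/(65 - 34) = 1/31 ≈ 0.032258)
(E*51)*((-3 - 2)*10) = ((1/31)*51)*((-3 - 2)*10) = 51*(-5*10)/31 = (51/31)*(-50) = -2550/31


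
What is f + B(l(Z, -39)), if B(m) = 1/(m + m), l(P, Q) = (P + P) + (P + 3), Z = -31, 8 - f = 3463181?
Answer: -623371141/180 ≈ -3.4632e+6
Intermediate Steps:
f = -3463173 (f = 8 - 1*3463181 = 8 - 3463181 = -3463173)
l(P, Q) = 3 + 3*P (l(P, Q) = 2*P + (3 + P) = 3 + 3*P)
B(m) = 1/(2*m)
f + B(l(Z, -39)) = -3463173 + 1/(2*(3 + 3*(-31))) = -3463173 + 1/(2*(3 - 93)) = -3463173 + (½)/(-90) = -3463173 + (½)*(-1/90) = -3463173 - 1/180 = -623371141/180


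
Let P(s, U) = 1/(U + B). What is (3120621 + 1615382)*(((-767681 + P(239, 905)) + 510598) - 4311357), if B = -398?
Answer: -10969525786741237/507 ≈ -2.1636e+13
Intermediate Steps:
P(s, U) = 1/(-398 + U) (P(s, U) = 1/(U - 398) = 1/(-398 + U))
(3120621 + 1615382)*(((-767681 + P(239, 905)) + 510598) - 4311357) = (3120621 + 1615382)*(((-767681 + 1/(-398 + 905)) + 510598) - 4311357) = 4736003*(((-767681 + 1/507) + 510598) - 4311357) = 4736003*((-389214266/507 + 510598) - 4311357) = 4736003*(-130341080/507 - 4311357) = 4736003*(-2316199079/507) = -10969525786741237/507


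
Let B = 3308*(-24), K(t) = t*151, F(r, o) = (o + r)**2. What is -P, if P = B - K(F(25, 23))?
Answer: 427296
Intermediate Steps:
K(t) = 151*t
B = -79392
P = -427296 (P = -79392 - 151*(23 + 25)**2 = -79392 - 151*48**2 = -79392 - 151*2304 = -79392 - 1*347904 = -79392 - 347904 = -427296)
-P = -1*(-427296) = 427296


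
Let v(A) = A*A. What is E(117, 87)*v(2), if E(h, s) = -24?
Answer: -96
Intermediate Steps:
v(A) = A**2
E(117, 87)*v(2) = -24*2**2 = -24*4 = -96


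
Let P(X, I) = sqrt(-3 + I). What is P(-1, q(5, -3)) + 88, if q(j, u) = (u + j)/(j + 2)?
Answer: 88 + I*sqrt(133)/7 ≈ 88.0 + 1.6475*I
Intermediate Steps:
q(j, u) = (j + u)/(2 + j)
P(-1, q(5, -3)) + 88 = sqrt(-3 + (5 - 3)/(2 + 5)) + 88 = sqrt(-3 + 2/7) + 88 = sqrt(-19/7) + 88 = I*sqrt(133)/7 + 88 = 88 + I*sqrt(133)/7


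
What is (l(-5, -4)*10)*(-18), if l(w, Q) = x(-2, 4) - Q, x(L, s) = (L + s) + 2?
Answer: -1440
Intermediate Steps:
x(L, s) = 2 + L + s
l(w, Q) = 4 - Q (l(w, Q) = (2 - 2 + 4) - Q = 4 - Q)
(l(-5, -4)*10)*(-18) = ((4 - 1*(-4))*10)*(-18) = ((4 + 4)*10)*(-18) = (8*10)*(-18) = 80*(-18) = -1440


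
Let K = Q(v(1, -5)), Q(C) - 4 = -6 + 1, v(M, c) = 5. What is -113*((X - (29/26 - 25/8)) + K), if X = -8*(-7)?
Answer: -669977/104 ≈ -6442.1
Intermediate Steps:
X = 56
Q(C) = -1 (Q(C) = 4 + (-6 + 1) = 4 - 5 = -1)
K = -1
-113*((X - (29/26 - 25/8)) + K) = -113*((56 - (29/26 - 25/8)) - 1) = -113*((56 - 1*(-209/104)) - 1) = -113*((56 + 209/104) - 1) = -113*(6033/104 - 1) = -113*5929/104 = -669977/104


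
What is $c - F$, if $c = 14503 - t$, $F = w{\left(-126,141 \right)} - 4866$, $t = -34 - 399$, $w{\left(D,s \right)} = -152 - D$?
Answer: $19828$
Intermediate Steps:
$t = -433$ ($t = -34 - 399 = -433$)
$F = -4892$ ($F = \left(-152 - -126\right) - 4866 = \left(-152 + 126\right) - 4866 = -26 - 4866 = -4892$)
$c = 14936$ ($c = 14503 - -433 = 14503 + 433 = 14936$)
$c - F = 14936 - -4892 = 14936 + 4892 = 19828$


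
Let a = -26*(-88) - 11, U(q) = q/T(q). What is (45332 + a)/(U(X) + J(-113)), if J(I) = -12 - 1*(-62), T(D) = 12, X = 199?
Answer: 571308/799 ≈ 715.03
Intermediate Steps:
U(q) = q/12
J(I) = 50 (J(I) = -12 + 62 = 50)
a = 2277 (a = 2288 - 11 = 2277)
(45332 + a)/(U(X) + J(-113)) = (45332 + 2277)/((1/12)*199 + 50) = 47609/(199/12 + 50) = 47609/(799/12) = 47609*(12/799) = 571308/799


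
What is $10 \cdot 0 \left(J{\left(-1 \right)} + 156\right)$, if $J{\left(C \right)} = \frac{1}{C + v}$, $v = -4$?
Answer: $0$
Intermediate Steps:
$J{\left(C \right)} = \frac{1}{-4 + C}$ ($J{\left(C \right)} = \frac{1}{C - 4} = \frac{1}{-4 + C}$)
$10 \cdot 0 \left(J{\left(-1 \right)} + 156\right) = 10 \cdot 0 \left(\frac{1}{-4 - 1} + 156\right) = 0 \left(\frac{1}{-5} + 156\right) = 0 \left(- \frac{1}{5} + 156\right) = 0 \cdot \frac{779}{5} = 0$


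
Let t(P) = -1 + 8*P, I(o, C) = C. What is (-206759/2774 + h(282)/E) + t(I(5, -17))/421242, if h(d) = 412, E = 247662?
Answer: -898744871018629/12058304784579 ≈ -74.533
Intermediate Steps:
(-206759/2774 + h(282)/E) + t(I(5, -17))/421242 = (-206759/2774 + 412/247662) + (-1 + 8*(-17))/421242 = (-206759*1/2774 + 412*(1/247662)) + (-1 - 136)*(1/421242) = (-206759/2774 + 206/123831) - 137*1/421242 = -25602602285/343507194 - 137/421242 = -898744871018629/12058304784579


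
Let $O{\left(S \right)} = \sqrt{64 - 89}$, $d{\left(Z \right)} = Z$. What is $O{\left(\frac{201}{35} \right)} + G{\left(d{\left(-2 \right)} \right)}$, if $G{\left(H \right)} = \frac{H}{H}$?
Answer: $1 + 5 i \approx 1.0 + 5.0 i$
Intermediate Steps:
$O{\left(S \right)} = 5 i$ ($O{\left(S \right)} = \sqrt{-25} = 5 i$)
$G{\left(H \right)} = 1$
$O{\left(\frac{201}{35} \right)} + G{\left(d{\left(-2 \right)} \right)} = 5 i + 1 = 1 + 5 i$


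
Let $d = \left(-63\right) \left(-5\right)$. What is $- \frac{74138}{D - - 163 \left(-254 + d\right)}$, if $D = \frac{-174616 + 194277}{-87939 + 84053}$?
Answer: $- \frac{288100268}{38618837} \approx -7.4601$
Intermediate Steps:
$d = 315$
$D = - \frac{19661}{3886}$ ($D = \frac{19661}{-3886} = 19661 \left(- \frac{1}{3886}\right) = - \frac{19661}{3886} \approx -5.0594$)
$- \frac{74138}{D - - 163 \left(-254 + d\right)} = - \frac{74138}{- \frac{19661}{3886} - - 163 \left(-254 + 315\right)} = - \frac{74138}{- \frac{19661}{3886} - \left(-163\right) 61} = - \frac{74138}{- \frac{19661}{3886} - -9943} = - \frac{74138}{- \frac{19661}{3886} + 9943} = - \frac{74138}{\frac{38618837}{3886}} = \left(-74138\right) \frac{3886}{38618837} = - \frac{288100268}{38618837}$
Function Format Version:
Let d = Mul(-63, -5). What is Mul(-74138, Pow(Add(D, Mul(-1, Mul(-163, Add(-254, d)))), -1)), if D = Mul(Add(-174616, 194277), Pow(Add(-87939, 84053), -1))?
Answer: Rational(-288100268, 38618837) ≈ -7.4601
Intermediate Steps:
d = 315
D = Rational(-19661, 3886) (D = Mul(19661, Pow(-3886, -1)) = Mul(19661, Rational(-1, 3886)) = Rational(-19661, 3886) ≈ -5.0594)
Mul(-74138, Pow(Add(D, Mul(-1, Mul(-163, Add(-254, d)))), -1)) = Mul(-74138, Pow(Add(Rational(-19661, 3886), Mul(-1, Mul(-163, Add(-254, 315)))), -1)) = Mul(-74138, Pow(Add(Rational(-19661, 3886), Mul(-1, Mul(-163, 61))), -1)) = Mul(-74138, Pow(Add(Rational(-19661, 3886), Mul(-1, -9943)), -1)) = Mul(-74138, Pow(Add(Rational(-19661, 3886), 9943), -1)) = Mul(-74138, Pow(Rational(38618837, 3886), -1)) = Mul(-74138, Rational(3886, 38618837)) = Rational(-288100268, 38618837)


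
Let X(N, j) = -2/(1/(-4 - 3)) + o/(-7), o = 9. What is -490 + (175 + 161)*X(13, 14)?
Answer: 3782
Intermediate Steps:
X(N, j) = 89/7 (X(N, j) = -2/(1/(-4 - 3)) + 9/(-7) = -2/(1/(-7)) + 9*(-⅐) = -2/(-⅐) - 9/7 = -2*(-7) - 9/7 = 14 - 9/7 = 89/7)
-490 + (175 + 161)*X(13, 14) = -490 + (175 + 161)*(89/7) = -490 + 336*(89/7) = -490 + 4272 = 3782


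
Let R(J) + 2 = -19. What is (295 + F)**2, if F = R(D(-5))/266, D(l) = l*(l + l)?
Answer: 125596849/1444 ≈ 86978.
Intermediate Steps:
D(l) = 2*l**2 (D(l) = l*(2*l) = 2*l**2)
R(J) = -21 (R(J) = -2 - 19 = -21)
F = -3/38 (F = -21/266 = -21*1/266 = -3/38 ≈ -0.078947)
(295 + F)**2 = (295 - 3/38)**2 = (11207/38)**2 = 125596849/1444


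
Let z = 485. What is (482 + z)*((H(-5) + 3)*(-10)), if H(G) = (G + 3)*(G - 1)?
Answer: -145050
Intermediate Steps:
H(G) = (-1 + G)*(3 + G) (H(G) = (3 + G)*(-1 + G) = (-1 + G)*(3 + G))
(482 + z)*((H(-5) + 3)*(-10)) = (482 + 485)*(((-3 + (-5)² + 2*(-5)) + 3)*(-10)) = 967*(((-3 + 25 - 10) + 3)*(-10)) = 967*((12 + 3)*(-10)) = 967*(15*(-10)) = 967*(-150) = -145050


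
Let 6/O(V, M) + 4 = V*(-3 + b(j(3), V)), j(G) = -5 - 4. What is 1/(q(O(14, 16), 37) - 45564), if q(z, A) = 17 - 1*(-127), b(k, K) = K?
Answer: -1/45420 ≈ -2.2017e-5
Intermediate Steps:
j(G) = -9
O(V, M) = 6/(-4 + V*(-3 + V))
q(z, A) = 144 (q(z, A) = 17 + 127 = 144)
1/(q(O(14, 16), 37) - 45564) = 1/(144 - 45564) = 1/(-45420) = -1/45420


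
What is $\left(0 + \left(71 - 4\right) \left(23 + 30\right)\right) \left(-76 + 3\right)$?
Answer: $-259223$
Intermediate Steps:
$\left(0 + \left(71 - 4\right) \left(23 + 30\right)\right) \left(-76 + 3\right) = \left(0 + 67 \cdot 53\right) \left(-73\right) = \left(0 + 3551\right) \left(-73\right) = 3551 \left(-73\right) = -259223$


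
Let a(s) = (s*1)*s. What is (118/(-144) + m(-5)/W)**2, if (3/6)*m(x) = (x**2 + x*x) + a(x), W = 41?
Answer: 70241161/8714304 ≈ 8.0604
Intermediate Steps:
a(s) = s**2 (a(s) = s*s = s**2)
m(x) = 6*x**2 (m(x) = 2*((x**2 + x*x) + x**2) = 2*((x**2 + x**2) + x**2) = 2*(2*x**2 + x**2) = 2*(3*x**2) = 6*x**2)
(118/(-144) + m(-5)/W)**2 = (118/(-144) + (6*(-5)**2)/41)**2 = (118*(-1/144) + (6*25)*(1/41))**2 = (-59/72 + 150*(1/41))**2 = (-59/72 + 150/41)**2 = (8381/2952)**2 = 70241161/8714304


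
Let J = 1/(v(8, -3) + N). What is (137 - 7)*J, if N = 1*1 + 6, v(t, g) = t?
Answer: 26/3 ≈ 8.6667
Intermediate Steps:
N = 7 (N = 1 + 6 = 7)
J = 1/15 (J = 1/(8 + 7) = 1/15 ≈ 0.066667)
(137 - 7)*J = (137 - 7)*(1/15) = 130*(1/15) = 26/3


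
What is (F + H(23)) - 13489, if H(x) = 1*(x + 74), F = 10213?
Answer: -3179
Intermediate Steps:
H(x) = 74 + x (H(x) = 1*(74 + x) = 74 + x)
(F + H(23)) - 13489 = (10213 + (74 + 23)) - 13489 = (10213 + 97) - 13489 = 10310 - 13489 = -3179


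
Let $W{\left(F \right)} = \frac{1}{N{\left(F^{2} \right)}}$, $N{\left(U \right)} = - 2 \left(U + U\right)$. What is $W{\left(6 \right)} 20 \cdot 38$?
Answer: $- \frac{95}{18} \approx -5.2778$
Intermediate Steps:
$N{\left(U \right)} = - 4 U$ ($N{\left(U \right)} = - 2 \cdot 2 U = - 4 U$)
$W{\left(F \right)} = - \frac{1}{4 F^{2}}$ ($W{\left(F \right)} = \frac{1}{\left(-4\right) F^{2}} = - \frac{1}{4 F^{2}}$)
$W{\left(6 \right)} 20 \cdot 38 = - \frac{1}{4 \cdot 36} \cdot 20 \cdot 38 = \left(- \frac{1}{4}\right) \frac{1}{36} \cdot 20 \cdot 38 = \left(- \frac{1}{144}\right) 20 \cdot 38 = \left(- \frac{5}{36}\right) 38 = - \frac{95}{18}$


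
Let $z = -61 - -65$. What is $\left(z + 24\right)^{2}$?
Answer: $784$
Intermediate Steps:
$z = 4$ ($z = -61 + 65 = 4$)
$\left(z + 24\right)^{2} = \left(4 + 24\right)^{2} = 28^{2} = 784$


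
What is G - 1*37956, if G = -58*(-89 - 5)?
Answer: -32504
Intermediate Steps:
G = 5452 (G = -58*(-94) = 5452)
G - 1*37956 = 5452 - 1*37956 = 5452 - 37956 = -32504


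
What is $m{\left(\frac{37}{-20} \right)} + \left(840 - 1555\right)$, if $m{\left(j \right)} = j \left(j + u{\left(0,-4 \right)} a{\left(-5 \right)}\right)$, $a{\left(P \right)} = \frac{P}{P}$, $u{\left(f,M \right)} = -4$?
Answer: $- \frac{281671}{400} \approx -704.18$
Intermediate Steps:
$a{\left(P \right)} = 1$
$m{\left(j \right)} = j \left(-4 + j\right)$ ($m{\left(j \right)} = j \left(j - 4\right) = j \left(-4 + j\right)$)
$m{\left(\frac{37}{-20} \right)} + \left(840 - 1555\right) = \frac{37}{-20} \left(-4 + \frac{37}{-20}\right) + \left(840 - 1555\right) = 37 \left(- \frac{1}{20}\right) \left(-4 + 37 \left(- \frac{1}{20}\right)\right) + \left(840 - 1555\right) = - \frac{37 \left(-4 - \frac{37}{20}\right)}{20} - 715 = \left(- \frac{37}{20}\right) \left(- \frac{117}{20}\right) - 715 = \frac{4329}{400} - 715 = - \frac{281671}{400}$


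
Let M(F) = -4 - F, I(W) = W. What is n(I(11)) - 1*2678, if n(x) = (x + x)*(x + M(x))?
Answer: -2766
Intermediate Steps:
n(x) = -8*x (n(x) = (x + x)*(x + (-4 - x)) = (2*x)*(-4) = -8*x)
n(I(11)) - 1*2678 = -8*11 - 1*2678 = -88 - 2678 = -2766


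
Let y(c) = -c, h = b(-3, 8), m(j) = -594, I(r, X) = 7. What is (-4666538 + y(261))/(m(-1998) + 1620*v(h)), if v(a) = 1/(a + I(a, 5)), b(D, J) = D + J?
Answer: 4666799/459 ≈ 10167.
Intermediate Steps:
h = 5 (h = -3 + 8 = 5)
v(a) = 1/(7 + a) (v(a) = 1/(a + 7) = 1/(7 + a))
(-4666538 + y(261))/(m(-1998) + 1620*v(h)) = (-4666538 - 1*261)/(-594 + 1620/(7 + 5)) = (-4666538 - 261)/(-594 + 1620/12) = -4666799/(-594 + 1620*(1/12)) = -4666799/(-594 + 135) = -4666799/(-459) = -4666799*(-1/459) = 4666799/459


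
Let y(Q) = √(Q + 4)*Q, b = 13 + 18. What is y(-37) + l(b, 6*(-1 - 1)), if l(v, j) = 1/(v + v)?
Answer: 1/62 - 37*I*√33 ≈ 0.016129 - 212.55*I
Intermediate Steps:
b = 31
l(v, j) = 1/(2*v)
y(Q) = Q*√(4 + Q) (y(Q) = √(4 + Q)*Q = Q*√(4 + Q))
y(-37) + l(b, 6*(-1 - 1)) = -37*√(4 - 37) + (½)/31 = -37*I*√33 + (½)*(1/31) = -37*I*√33 + 1/62 = 1/62 - 37*I*√33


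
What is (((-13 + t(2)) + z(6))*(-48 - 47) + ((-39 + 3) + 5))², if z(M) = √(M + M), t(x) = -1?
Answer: 1795701 - 493620*√3 ≈ 9.4073e+5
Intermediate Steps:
z(M) = √2*√M (z(M) = √(2*M) = √2*√M)
(((-13 + t(2)) + z(6))*(-48 - 47) + ((-39 + 3) + 5))² = (((-13 - 1) + √2*√6)*(-48 - 47) + ((-39 + 3) + 5))² = ((-14 + 2*√3)*(-95) + (-36 + 5))² = ((1330 - 190*√3) - 31)² = (1299 - 190*√3)²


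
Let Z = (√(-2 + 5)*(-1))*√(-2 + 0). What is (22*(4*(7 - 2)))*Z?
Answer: -440*I*√6 ≈ -1077.8*I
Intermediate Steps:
Z = -I*√6 (Z = (√3*(-1))*√(-2) = (-√3)*(I*√2) = -I*√6 ≈ -2.4495*I)
(22*(4*(7 - 2)))*Z = (22*(4*(7 - 2)))*(-I*√6) = (22*(4*5))*(-I*√6) = (22*20)*(-I*√6) = 440*(-I*√6) = -440*I*√6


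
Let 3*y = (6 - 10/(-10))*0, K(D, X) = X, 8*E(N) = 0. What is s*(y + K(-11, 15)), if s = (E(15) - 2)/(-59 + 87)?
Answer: -15/14 ≈ -1.0714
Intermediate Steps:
E(N) = 0 (E(N) = (1/8)*0 = 0)
y = 0 (y = ((6 - 10/(-10))*0)/3 = ((6 - 10*(-1/10))*0)/3 = ((6 + 1)*0)/3 = (7*0)/3 = (1/3)*0 = 0)
s = -1/14 (s = (0 - 2)/(-59 + 87) = -2/28 = -2*1/28 = -1/14 ≈ -0.071429)
s*(y + K(-11, 15)) = -(0 + 15)/14 = -1/14*15 = -15/14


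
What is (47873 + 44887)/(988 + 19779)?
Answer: 92760/20767 ≈ 4.4667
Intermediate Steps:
(47873 + 44887)/(988 + 19779) = 92760/20767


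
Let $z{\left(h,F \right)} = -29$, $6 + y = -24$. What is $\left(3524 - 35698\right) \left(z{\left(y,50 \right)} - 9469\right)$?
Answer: $305588652$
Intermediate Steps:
$y = -30$ ($y = -6 - 24 = -30$)
$\left(3524 - 35698\right) \left(z{\left(y,50 \right)} - 9469\right) = \left(3524 - 35698\right) \left(-29 - 9469\right) = \left(-32174\right) \left(-9498\right) = 305588652$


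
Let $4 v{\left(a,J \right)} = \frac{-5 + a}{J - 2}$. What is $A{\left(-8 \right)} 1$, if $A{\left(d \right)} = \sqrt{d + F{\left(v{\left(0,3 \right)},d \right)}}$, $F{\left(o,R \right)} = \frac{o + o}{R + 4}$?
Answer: $\frac{i \sqrt{118}}{4} \approx 2.7157 i$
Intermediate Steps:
$v{\left(a,J \right)} = \frac{-5 + a}{4 \left(-2 + J\right)}$ ($v{\left(a,J \right)} = \frac{\left(-5 + a\right) \frac{1}{J - 2}}{4} = \frac{\left(-5 + a\right) \frac{1}{-2 + J}}{4} = \frac{\frac{1}{-2 + J} \left(-5 + a\right)}{4} = \frac{-5 + a}{4 \left(-2 + J\right)}$)
$F{\left(o,R \right)} = \frac{2 o}{4 + R}$
$A{\left(d \right)} = \sqrt{d - \frac{5}{2 \left(4 + d\right)}}$ ($A{\left(d \right)} = \sqrt{d + \frac{2 \frac{-5 + 0}{4 \left(-2 + 3\right)}}{4 + d}} = \sqrt{d + \frac{2 \cdot \frac{1}{4} \cdot 1^{-1} \left(-5\right)}{4 + d}} = \sqrt{d + \frac{2 \cdot \frac{1}{4} \cdot 1 \left(-5\right)}{4 + d}} = \sqrt{d + 2 \left(- \frac{5}{4}\right) \frac{1}{4 + d}} = \sqrt{d - \frac{5}{2 \left(4 + d\right)}}$)
$A{\left(-8 \right)} 1 = \frac{\sqrt{2} \sqrt{- \frac{5}{4 - 8} + 2 \left(-8\right)}}{2} \cdot 1 = \frac{\sqrt{2} \sqrt{- \frac{5}{-4} - 16}}{2} \cdot 1 = \frac{\sqrt{2} \sqrt{\left(-5\right) \left(- \frac{1}{4}\right) - 16}}{2} \cdot 1 = \frac{\sqrt{2} \sqrt{\frac{5}{4} - 16}}{2} \cdot 1 = \frac{\sqrt{2} \sqrt{- \frac{59}{4}}}{2} \cdot 1 = \frac{\sqrt{2} \frac{i \sqrt{59}}{2}}{2} \cdot 1 = \frac{i \sqrt{118}}{4} \cdot 1 = \frac{i \sqrt{118}}{4}$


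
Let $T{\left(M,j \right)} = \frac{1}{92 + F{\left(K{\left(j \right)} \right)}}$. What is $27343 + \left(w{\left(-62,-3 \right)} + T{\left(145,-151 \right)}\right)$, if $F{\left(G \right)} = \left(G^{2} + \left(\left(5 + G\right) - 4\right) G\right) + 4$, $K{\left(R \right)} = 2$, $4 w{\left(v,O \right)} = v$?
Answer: $\frac{1448358}{53} \approx 27328.0$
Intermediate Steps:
$w{\left(v,O \right)} = \frac{v}{4}$
$F{\left(G \right)} = 4 + G^{2} + G \left(1 + G\right)$ ($F{\left(G \right)} = \left(G^{2} + \left(1 + G\right) G\right) + 4 = \left(G^{2} + G \left(1 + G\right)\right) + 4 = 4 + G^{2} + G \left(1 + G\right)$)
$T{\left(M,j \right)} = \frac{1}{106}$ ($T{\left(M,j \right)} = \frac{1}{92 + \left(4 + 2 + 2 \cdot 2^{2}\right)} = \frac{1}{92 + \left(4 + 2 + 2 \cdot 4\right)} = \frac{1}{92 + \left(4 + 2 + 8\right)} = \frac{1}{92 + 14} = \frac{1}{106}$)
$27343 + \left(w{\left(-62,-3 \right)} + T{\left(145,-151 \right)}\right) = 27343 + \left(\frac{1}{4} \left(-62\right) + \frac{1}{106}\right) = 27343 + \left(- \frac{31}{2} + \frac{1}{106}\right) = 27343 - \frac{821}{53} = \frac{1448358}{53}$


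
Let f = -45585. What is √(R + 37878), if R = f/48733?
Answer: √89954441042937/48733 ≈ 194.62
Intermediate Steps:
R = -45585/48733 ≈ -0.93540
√(R + 37878) = √(-45585/48733 + 37878) = √(1845862989/48733) = √89954441042937/48733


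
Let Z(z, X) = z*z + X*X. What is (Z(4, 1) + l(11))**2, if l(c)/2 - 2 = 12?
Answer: 2025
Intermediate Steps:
Z(z, X) = X**2 + z**2 (Z(z, X) = z**2 + X**2 = X**2 + z**2)
l(c) = 28 (l(c) = 4 + 2*12 = 4 + 24 = 28)
(Z(4, 1) + l(11))**2 = ((1**2 + 4**2) + 28)**2 = ((1 + 16) + 28)**2 = (17 + 28)**2 = 45**2 = 2025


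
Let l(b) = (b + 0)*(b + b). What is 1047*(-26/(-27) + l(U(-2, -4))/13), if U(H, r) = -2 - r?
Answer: 193346/117 ≈ 1652.5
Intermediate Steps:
l(b) = 2*b**2 (l(b) = b*(2*b) = 2*b**2)
1047*(-26/(-27) + l(U(-2, -4))/13) = 1047*(-26/(-27) + (2*(-2 - 1*(-4))**2)/13) = 1047*(-26*(-1/27) + (2*(-2 + 4)**2)*(1/13)) = 1047*(26/27 + (2*2**2)*(1/13)) = 1047*(26/27 + (2*4)*(1/13)) = 1047*(26/27 + 8*(1/13)) = 1047*(26/27 + 8/13) = 1047*(554/351) = 193346/117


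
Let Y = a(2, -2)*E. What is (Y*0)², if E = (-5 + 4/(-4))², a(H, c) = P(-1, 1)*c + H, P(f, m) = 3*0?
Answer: 0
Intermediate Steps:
P(f, m) = 0
a(H, c) = H (a(H, c) = 0*c + H = 0 + H = H)
E = 36 (E = (-5 + 4*(-¼))² = (-5 - 1)² = (-6)² = 36)
Y = 72 (Y = 2*36 = 72)
(Y*0)² = (72*0)² = 0² = 0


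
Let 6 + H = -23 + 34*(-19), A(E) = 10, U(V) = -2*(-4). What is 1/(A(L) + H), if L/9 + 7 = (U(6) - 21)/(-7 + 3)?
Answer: -1/665 ≈ -0.0015038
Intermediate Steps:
U(V) = 8
L = -135/4 (L = -63 + 9*((8 - 21)/(-7 + 3)) = -63 + 9*(-13/(-4)) = -63 + 9*(-13*(-1/4)) = -63 + 9*(13/4) = -63 + 117/4 = -135/4 ≈ -33.750)
H = -675 (H = -6 + (-23 + 34*(-19)) = -6 + (-23 - 646) = -6 - 669 = -675)
1/(A(L) + H) = 1/(10 - 675) = 1/(-665) = -1/665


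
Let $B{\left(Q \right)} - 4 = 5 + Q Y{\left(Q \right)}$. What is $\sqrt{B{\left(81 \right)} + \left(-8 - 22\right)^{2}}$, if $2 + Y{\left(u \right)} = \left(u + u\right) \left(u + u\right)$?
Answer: $3 \sqrt{236279} \approx 1458.3$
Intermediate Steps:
$Y{\left(u \right)} = -2 + 4 u^{2}$ ($Y{\left(u \right)} = -2 + \left(u + u\right) \left(u + u\right) = -2 + 2 u 2 u = -2 + 4 u^{2}$)
$B{\left(Q \right)} = 9 + Q \left(-2 + 4 Q^{2}\right)$ ($B{\left(Q \right)} = 4 + \left(5 + Q \left(-2 + 4 Q^{2}\right)\right) = 9 + Q \left(-2 + 4 Q^{2}\right)$)
$\sqrt{B{\left(81 \right)} + \left(-8 - 22\right)^{2}} = \sqrt{\left(9 - 162 + 4 \cdot 81^{3}\right) + \left(-8 - 22\right)^{2}} = \sqrt{\left(9 - 162 + 4 \cdot 531441\right) + \left(-30\right)^{2}} = \sqrt{\left(9 - 162 + 2125764\right) + 900} = \sqrt{2125611 + 900} = \sqrt{2126511} = 3 \sqrt{236279}$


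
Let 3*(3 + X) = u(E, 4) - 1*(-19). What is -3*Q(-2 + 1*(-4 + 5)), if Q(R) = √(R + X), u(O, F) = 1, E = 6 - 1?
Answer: -2*√6 ≈ -4.8990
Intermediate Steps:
E = 5
X = 11/3 (X = -3 + (1 - 1*(-19))/3 = -3 + (1 + 19)/3 = -3 + (⅓)*20 = -3 + 20/3 = 11/3 ≈ 3.6667)
Q(R) = √(11/3 + R) (Q(R) = √(R + 11/3) = √(11/3 + R))
-3*Q(-2 + 1*(-4 + 5)) = -√(33 + 9*(-2 + 1*(-4 + 5))) = -√(33 + 9*(-2 + 1*1)) = -√(33 + 9*(-2 + 1)) = -√(33 + 9*(-1)) = -√(33 - 9) = -√24 = -2*√6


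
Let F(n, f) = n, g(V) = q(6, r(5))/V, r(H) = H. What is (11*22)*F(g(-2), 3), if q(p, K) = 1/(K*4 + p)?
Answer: -121/26 ≈ -4.6538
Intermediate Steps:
q(p, K) = 1/(p + 4*K) (q(p, K) = 1/(4*K + p) = 1/(p + 4*K))
g(V) = 1/(26*V) (g(V) = 1/((6 + 4*5)*V) = 1/((6 + 20)*V) = 1/(26*V))
(11*22)*F(g(-2), 3) = (11*22)*((1/26)/(-2)) = 242*((1/26)*(-½)) = 242*(-1/52) = -121/26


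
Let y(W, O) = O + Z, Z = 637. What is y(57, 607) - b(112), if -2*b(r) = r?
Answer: 1300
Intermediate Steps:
b(r) = -r/2
y(W, O) = 637 + O (y(W, O) = O + 637 = 637 + O)
y(57, 607) - b(112) = (637 + 607) - (-1)*112/2 = 1244 - 1*(-56) = 1244 + 56 = 1300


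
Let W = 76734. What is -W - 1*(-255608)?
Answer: 178874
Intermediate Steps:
-W - 1*(-255608) = -1*76734 - 1*(-255608) = -76734 + 255608 = 178874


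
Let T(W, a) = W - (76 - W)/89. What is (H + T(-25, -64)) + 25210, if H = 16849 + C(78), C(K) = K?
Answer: 3747867/89 ≈ 42111.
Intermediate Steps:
T(W, a) = -76/89 + 90*W/89 (T(W, a) = W - (76 - W)/89 = W - (76/89 - W/89) = W + (-76/89 + W/89) = -76/89 + 90*W/89)
H = 16927 (H = 16849 + 78 = 16927)
(H + T(-25, -64)) + 25210 = (16927 + (-76/89 + (90/89)*(-25))) + 25210 = (16927 + (-76/89 - 2250/89)) + 25210 = (16927 - 2326/89) + 25210 = 1504177/89 + 25210 = 3747867/89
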